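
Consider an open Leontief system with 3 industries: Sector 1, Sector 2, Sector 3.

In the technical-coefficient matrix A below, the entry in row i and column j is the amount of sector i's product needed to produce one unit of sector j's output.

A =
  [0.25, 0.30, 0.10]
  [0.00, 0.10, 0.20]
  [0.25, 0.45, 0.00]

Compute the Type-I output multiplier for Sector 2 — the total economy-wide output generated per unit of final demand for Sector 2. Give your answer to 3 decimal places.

I − A =
  [   0.75    -0.30    -0.10]
  [   0.00     0.90    -0.20]
  [  -0.25    -0.45     1.00]
Cofactors of I−A, C_ij = (−1)^(i+j)·(minor ij) (rows/columns in the sector order above):
  C_11 = (0.90)(1.00) − (-0.20)(-0.45) = 0.8100
  C_12 = −[(0.00)(1.00) − (-0.20)(-0.25)] = 0.0500
  C_13 = (0.00)(-0.45) − (0.90)(-0.25) = 0.2250
  C_21 = −[(-0.30)(1.00) − (-0.10)(-0.45)] = 0.3450
  C_22 = (0.75)(1.00) − (-0.10)(-0.25) = 0.7250
  C_23 = −[(0.75)(-0.45) − (-0.30)(-0.25)] = 0.4125
  C_31 = (-0.30)(-0.20) − (-0.10)(0.90) = 0.1500
  C_32 = −[(0.75)(-0.20) − (-0.10)(0.00)] = 0.1500
  C_33 = (0.75)(0.90) − (-0.30)(0.00) = 0.6750
det(I−A) = Σ_j (I−A)_1j·C_1j = (0.75)(0.8100) + (-0.30)(0.0500) + (-0.10)(0.2250) = 0.5700
adj(I−A) = Cᵀ =
  [ 0.8100   0.3450   0.1500]
  [ 0.0500   0.7250   0.1500]
  [ 0.2250   0.4125   0.6750]
(I − A)⁻¹ = adj(I−A) / det(I−A) ≈
  [   1.4211     0.6053     0.2632]
  [   0.0877     1.2719     0.2632]
  [   0.3947     0.7237     1.1842]
The output multiplier for sector j is the column-j sum of the Leontief inverse (I − A)⁻¹ = adj(I−A) / det(I−A).
Column 2 of adj(I−A): (0.3450, 0.7250, 0.4125); det(I−A) = 0.5700.
m_2 = (0.3450 + 0.7250 + 0.4125) / 0.5700 = 1.4825 / 0.5700 ≈ 2.601.

m_2 = 2.601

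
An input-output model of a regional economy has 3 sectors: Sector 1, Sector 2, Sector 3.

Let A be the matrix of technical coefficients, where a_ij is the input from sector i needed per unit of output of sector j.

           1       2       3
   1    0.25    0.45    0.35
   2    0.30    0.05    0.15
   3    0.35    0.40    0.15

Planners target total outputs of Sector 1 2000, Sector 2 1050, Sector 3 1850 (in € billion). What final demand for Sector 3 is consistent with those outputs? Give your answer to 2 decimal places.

I − A =
  [   0.75    -0.45    -0.35]
  [  -0.30     0.95    -0.15]
  [  -0.35    -0.40     0.85]
d = (I − A) x:
  d_1 = (+0.75)·2000 + (-0.45)·1050 + (-0.35)·1850 = 380.00
  d_2 = (-0.30)·2000 + (+0.95)·1050 + (-0.15)·1850 = 120.00
  d_3 = (-0.35)·2000 + (-0.40)·1050 + (+0.85)·1850 = 452.50

d_3 = 452.50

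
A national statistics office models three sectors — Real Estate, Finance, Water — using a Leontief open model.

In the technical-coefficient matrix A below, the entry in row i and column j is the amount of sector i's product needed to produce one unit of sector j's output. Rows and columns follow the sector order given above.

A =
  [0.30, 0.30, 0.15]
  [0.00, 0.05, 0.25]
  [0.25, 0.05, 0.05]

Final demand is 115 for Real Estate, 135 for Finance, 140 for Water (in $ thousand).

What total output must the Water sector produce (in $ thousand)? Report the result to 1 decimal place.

x_W = 237.9

I − A =
  [   0.70    -0.30    -0.15]
  [   0.00     0.95    -0.25]
  [  -0.25    -0.05     0.95]
Cofactors of I−A, C_ij = (−1)^(i+j)·(minor ij) (rows/columns in the sector order above):
  C_11 = (0.95)(0.95) − (-0.25)(-0.05) = 0.8900
  C_12 = −[(0.00)(0.95) − (-0.25)(-0.25)] = 0.0625
  C_13 = (0.00)(-0.05) − (0.95)(-0.25) = 0.2375
  C_21 = −[(-0.30)(0.95) − (-0.15)(-0.05)] = 0.2925
  C_22 = (0.70)(0.95) − (-0.15)(-0.25) = 0.6275
  C_23 = −[(0.70)(-0.05) − (-0.30)(-0.25)] = 0.1100
  C_31 = (-0.30)(-0.25) − (-0.15)(0.95) = 0.2175
  C_32 = −[(0.70)(-0.25) − (-0.15)(0.00)] = 0.1750
  C_33 = (0.70)(0.95) − (-0.30)(0.00) = 0.6650
det(I−A) = Σ_j (I−A)_1j·C_1j = (0.70)(0.8900) + (-0.30)(0.0625) + (-0.15)(0.2375) = 0.568625
adj(I−A) = Cᵀ =
  [ 0.8900   0.2925   0.2175]
  [ 0.0625   0.6275   0.1750]
  [ 0.2375   0.1100   0.6650]
(I − A)⁻¹ = adj(I−A) / det(I−A) ≈
  [   1.5652     0.5144     0.3825]
  [   0.1099     1.1035     0.3078]
  [   0.4177     0.1934     1.1695]
x = (I − A)⁻¹ d = adj(I−A)·d / det(I−A), with det(I−A) = 0.568625:
  x_R = (0.8900·115 + 0.2925·135 + 0.2175·140) / 0.568625 = 172.2875 / 0.568625 ≈ 303.0
  x_F = (0.0625·115 + 0.6275·135 + 0.1750·140) / 0.568625 = 116.40 / 0.568625 ≈ 204.7
  x_W = (0.2375·115 + 0.1100·135 + 0.6650·140) / 0.568625 = 135.2625 / 0.568625 ≈ 237.9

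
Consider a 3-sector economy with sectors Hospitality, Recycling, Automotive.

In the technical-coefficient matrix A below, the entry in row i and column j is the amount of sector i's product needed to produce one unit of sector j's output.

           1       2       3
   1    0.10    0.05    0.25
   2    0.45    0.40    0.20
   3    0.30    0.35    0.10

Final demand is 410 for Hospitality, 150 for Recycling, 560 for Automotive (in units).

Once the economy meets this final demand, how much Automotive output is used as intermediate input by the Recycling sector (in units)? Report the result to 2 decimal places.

I − A =
  [   0.90    -0.05    -0.25]
  [  -0.45     0.60    -0.20]
  [  -0.30    -0.35     0.90]
Cofactors of I−A, C_ij = (−1)^(i+j)·(minor ij) (rows/columns in the sector order above):
  C_11 = (0.60)(0.90) − (-0.20)(-0.35) = 0.4700
  C_12 = −[(-0.45)(0.90) − (-0.20)(-0.30)] = 0.4650
  C_13 = (-0.45)(-0.35) − (0.60)(-0.30) = 0.3375
  C_21 = −[(-0.05)(0.90) − (-0.25)(-0.35)] = 0.1325
  C_22 = (0.90)(0.90) − (-0.25)(-0.30) = 0.7350
  C_23 = −[(0.90)(-0.35) − (-0.05)(-0.30)] = 0.3300
  C_31 = (-0.05)(-0.20) − (-0.25)(0.60) = 0.1600
  C_32 = −[(0.90)(-0.20) − (-0.25)(-0.45)] = 0.2925
  C_33 = (0.90)(0.60) − (-0.05)(-0.45) = 0.5175
det(I−A) = Σ_j (I−A)_1j·C_1j = (0.90)(0.4700) + (-0.05)(0.4650) + (-0.25)(0.3375) = 0.315375
adj(I−A) = Cᵀ =
  [ 0.4700   0.1325   0.1600]
  [ 0.4650   0.7350   0.2925]
  [ 0.3375   0.3300   0.5175]
(I − A)⁻¹ = adj(I−A) / det(I−A) ≈
  [   1.4903     0.4201     0.5073]
  [   1.4744     2.3306     0.9275]
  [   1.0702     1.0464     1.6409]
First solve x = (I − A)⁻¹ d = adj(I−A)·d / det(I−A); in particular x_2 = (0.4650·410 + 0.7350·150 + 0.2925·560) / 0.315375 = 464.70 / 0.315375 ≈ 1473.4839.
Intermediate flow from 3 to 2: z_32 = a_32 · x_2 = 0.35 × 464.70 / 0.315375 = 162.645 / 0.315375 ≈ 515.72.

z_32 = 515.72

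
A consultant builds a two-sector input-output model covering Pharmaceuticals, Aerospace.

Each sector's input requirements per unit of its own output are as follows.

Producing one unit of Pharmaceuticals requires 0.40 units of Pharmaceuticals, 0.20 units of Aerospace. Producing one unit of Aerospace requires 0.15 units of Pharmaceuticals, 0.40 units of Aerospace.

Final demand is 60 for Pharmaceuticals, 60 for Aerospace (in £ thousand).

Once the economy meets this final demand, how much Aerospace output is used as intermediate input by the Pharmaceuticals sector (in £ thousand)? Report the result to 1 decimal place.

z_AP = 27.3

I − A =
  [   0.60    -0.15]
  [  -0.20     0.60]
det(I−A) = (0.60)(0.60) − (-0.15)(-0.20) = 0.3300
adj(I−A) = [[0.60, 0.15], [0.20, 0.60]]
(I − A)⁻¹ = adj(I−A) / det(I−A) ≈
  [   1.8182     0.4545]
  [   0.6061     1.8182]
First solve x = (I − A)⁻¹ d = adj(I−A)·d / det(I−A); in particular x_P = (0.60·60 + 0.15·60) / 0.3300 = 45.00 / 0.3300 ≈ 136.364.
Intermediate flow from A to P: z_AP = a_AP · x_P = 0.20 × 45.00 / 0.3300 = 9.00 / 0.3300 ≈ 27.3.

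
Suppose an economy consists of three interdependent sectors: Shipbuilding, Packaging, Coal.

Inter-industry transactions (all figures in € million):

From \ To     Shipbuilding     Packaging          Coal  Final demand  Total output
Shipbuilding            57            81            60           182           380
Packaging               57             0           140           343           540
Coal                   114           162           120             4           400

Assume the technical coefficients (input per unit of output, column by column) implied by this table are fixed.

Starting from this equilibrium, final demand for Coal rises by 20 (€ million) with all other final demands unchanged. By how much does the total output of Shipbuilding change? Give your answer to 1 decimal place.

Δx_S = 9.6

Technical coefficients a_ij = z_ij / X_j:
  a_SS = 57/380 = 0.15, a_PS = 57/380 = 0.15, a_CS = 114/380 = 0.30
  a_SP = 81/540 = 0.15, a_PP = 0/540 = 0.00, a_CP = 162/540 = 0.30
  a_SC = 60/400 = 0.15, a_PC = 140/400 = 0.35, a_CC = 120/400 = 0.30
I − A =
  [   0.85    -0.15    -0.15]
  [  -0.15     1.00    -0.35]
  [  -0.30    -0.30     0.70]
Cofactors of I−A, C_ij = (−1)^(i+j)·(minor ij) (rows/columns in the sector order above):
  C_11 = (1.00)(0.70) − (-0.35)(-0.30) = 0.5950
  C_12 = −[(-0.15)(0.70) − (-0.35)(-0.30)] = 0.2100
  C_13 = (-0.15)(-0.30) − (1.00)(-0.30) = 0.3450
  C_21 = −[(-0.15)(0.70) − (-0.15)(-0.30)] = 0.1500
  C_22 = (0.85)(0.70) − (-0.15)(-0.30) = 0.5500
  C_23 = −[(0.85)(-0.30) − (-0.15)(-0.30)] = 0.3000
  C_31 = (-0.15)(-0.35) − (-0.15)(1.00) = 0.2025
  C_32 = −[(0.85)(-0.35) − (-0.15)(-0.15)] = 0.3200
  C_33 = (0.85)(1.00) − (-0.15)(-0.15) = 0.8275
det(I−A) = Σ_j (I−A)_1j·C_1j = (0.85)(0.5950) + (-0.15)(0.2100) + (-0.15)(0.3450) = 0.4225
adj(I−A) = Cᵀ =
  [ 0.5950   0.1500   0.2025]
  [ 0.2100   0.5500   0.3200]
  [ 0.3450   0.3000   0.8275]
(I − A)⁻¹ = adj(I−A) / det(I−A) ≈
  [   1.4083     0.3550     0.4793]
  [   0.4970     1.3018     0.7574]
  [   0.8166     0.7101     1.9586]
Δx = (I − A)⁻¹ Δd with Δd having +20 in the Coal component and 0 elsewhere.
So Δx_S = L_SC · (+20), where L_SC = adj(I−A)_SC / det(I−A) = 0.2025 / 0.4225.
Δx_S = 0.2025 × (+20) / 0.4225 = 4.05 / 0.4225 ≈ 9.6.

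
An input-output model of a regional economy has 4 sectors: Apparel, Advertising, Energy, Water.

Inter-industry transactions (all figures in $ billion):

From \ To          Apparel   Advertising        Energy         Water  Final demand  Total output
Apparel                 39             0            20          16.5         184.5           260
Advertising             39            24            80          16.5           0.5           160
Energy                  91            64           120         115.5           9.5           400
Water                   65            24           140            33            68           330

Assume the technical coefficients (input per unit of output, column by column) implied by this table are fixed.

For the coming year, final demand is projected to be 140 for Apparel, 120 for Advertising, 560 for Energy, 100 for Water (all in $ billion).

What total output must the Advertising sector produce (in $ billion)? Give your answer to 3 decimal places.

x_2 = 713.882

Technical coefficients a_ij = z_ij / X_j:
  a_11 = 39/260 = 0.15, a_21 = 39/260 = 0.15, a_31 = 91/260 = 0.35, a_41 = 65/260 = 0.25
  a_12 = 0/160 = 0.00, a_22 = 24/160 = 0.15, a_32 = 64/160 = 0.40, a_42 = 24/160 = 0.15
  a_13 = 20/400 = 0.05, a_23 = 80/400 = 0.20, a_33 = 120/400 = 0.30, a_43 = 140/400 = 0.35
  a_14 = 16.5/330 = 0.05, a_24 = 16.5/330 = 0.05, a_34 = 115.5/330 = 0.35, a_44 = 33/330 = 0.10
I − A =
  [   0.85     0.00    -0.05    -0.05]
  [  -0.15     0.85    -0.20    -0.05]
  [  -0.35    -0.40     0.70    -0.35]
  [  -0.25    -0.15    -0.35     0.90]
Compute the cofactors C_ij = (−1)^(i+j)·(3×3 minor ij) of I−A; the adjugate is their transpose:
adj(I−A) = Cᵀ =
  [ 0.336625   0.032875   0.054250   0.041625]
  [ 0.171500   0.396375   0.175375   0.099750]
  [ 0.406375   0.348250   0.632125   0.287750]
  [ 0.280125   0.210625   0.290125   0.419875]
det(I−A) = Σ_j (I−A)_1j·C_1j = (0.85)(0.336625) + (0.00)(0.171500) + (-0.05)(0.406375) + (-0.05)(0.280125) = 0.25180625
(I − A)⁻¹ = adj(I−A) / det(I−A) ≈
  [   1.3368     0.1306     0.2154     0.1653]
  [   0.6811     1.5741     0.6965     0.3961]
  [   1.6138     1.3830     2.5104     1.1427]
  [   1.1125     0.8365     1.1522     1.6675]
x = (I − A)⁻¹ d = adj(I−A)·d / det(I−A), with det(I−A) = 0.25180625:
  x_1 = (0.336625·140 + 0.032875·120 + 0.054250·560 + 0.041625·100) / 0.25180625 = 85.615 / 0.25180625 ≈ 340.003
  x_2 = (0.171500·140 + 0.396375·120 + 0.175375·560 + 0.099750·100) / 0.25180625 = 179.76 / 0.25180625 ≈ 713.882
  x_3 = (0.406375·140 + 0.348250·120 + 0.632125·560 + 0.287750·100) / 0.25180625 = 481.4475 / 0.25180625 ≈ 1911.976
  x_4 = (0.280125·140 + 0.210625·120 + 0.290125·560 + 0.419875·100) / 0.25180625 = 268.95 / 0.25180625 ≈ 1068.083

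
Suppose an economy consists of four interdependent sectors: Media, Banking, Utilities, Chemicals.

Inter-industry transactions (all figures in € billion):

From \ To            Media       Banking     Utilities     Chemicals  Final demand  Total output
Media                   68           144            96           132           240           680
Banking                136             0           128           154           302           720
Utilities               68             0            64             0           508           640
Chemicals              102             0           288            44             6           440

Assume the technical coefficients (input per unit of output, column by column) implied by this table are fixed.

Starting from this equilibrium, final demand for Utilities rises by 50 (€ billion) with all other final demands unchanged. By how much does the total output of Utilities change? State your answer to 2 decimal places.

Δx_3 = 58.61

Technical coefficients a_ij = z_ij / X_j:
  a_11 = 68/680 = 0.10, a_21 = 136/680 = 0.20, a_31 = 68/680 = 0.10, a_41 = 102/680 = 0.15
  a_12 = 144/720 = 0.20, a_22 = 0/720 = 0.00, a_32 = 0/720 = 0.00, a_42 = 0/720 = 0.00
  a_13 = 96/640 = 0.15, a_23 = 128/640 = 0.20, a_33 = 64/640 = 0.10, a_43 = 288/640 = 0.45
  a_14 = 132/440 = 0.30, a_24 = 154/440 = 0.35, a_34 = 0/440 = 0.00, a_44 = 44/440 = 0.10
I − A =
  [   0.90    -0.20    -0.15    -0.30]
  [  -0.20     1.00    -0.20    -0.35]
  [  -0.10     0.00     0.90     0.00]
  [  -0.15     0.00    -0.45     0.90]
Compute the cofactors C_ij = (−1)^(i+j)·(3×3 minor ij) of I−A; the adjugate is their transpose:
adj(I−A) = Cᵀ =
  [ 0.810000   0.162000   0.337500   0.333000]
  [ 0.243000   0.661500   0.356625   0.338250]
  [ 0.090000   0.018000   0.718500   0.037000]
  [ 0.180000   0.036000   0.415500   0.755000]
det(I−A) = Σ_j (I−A)_1j·C_1j = (0.90)(0.810000) + (-0.20)(0.243000) + (-0.15)(0.090000) + (-0.30)(0.180000) = 0.6129
(I − A)⁻¹ = adj(I−A) / det(I−A) ≈
  [   1.3216     0.2643     0.5507     0.5433]
  [   0.3965     1.0793     0.5819     0.5519]
  [   0.1468     0.0294     1.1723     0.0604]
  [   0.2937     0.0587     0.6779     1.2318]
Δx = (I − A)⁻¹ Δd with Δd having +50 in the Utilities component and 0 elsewhere.
So Δx_3 = L_33 · (+50), where L_33 = adj(I−A)_33 / det(I−A) = 0.718500 / 0.6129.
Δx_3 = 0.718500 × (+50) / 0.6129 = 35.925 / 0.6129 ≈ 58.61.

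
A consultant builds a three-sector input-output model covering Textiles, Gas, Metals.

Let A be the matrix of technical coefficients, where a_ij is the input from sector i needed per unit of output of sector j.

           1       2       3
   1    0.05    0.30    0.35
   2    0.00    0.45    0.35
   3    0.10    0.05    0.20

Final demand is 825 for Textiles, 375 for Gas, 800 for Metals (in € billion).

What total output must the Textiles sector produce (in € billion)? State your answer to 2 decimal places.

I − A =
  [   0.95    -0.30    -0.35]
  [   0.00     0.55    -0.35]
  [  -0.10    -0.05     0.80]
Cofactors of I−A, C_ij = (−1)^(i+j)·(minor ij) (rows/columns in the sector order above):
  C_11 = (0.55)(0.80) − (-0.35)(-0.05) = 0.4225
  C_12 = −[(0.00)(0.80) − (-0.35)(-0.10)] = 0.0350
  C_13 = (0.00)(-0.05) − (0.55)(-0.10) = 0.0550
  C_21 = −[(-0.30)(0.80) − (-0.35)(-0.05)] = 0.2575
  C_22 = (0.95)(0.80) − (-0.35)(-0.10) = 0.7250
  C_23 = −[(0.95)(-0.05) − (-0.30)(-0.10)] = 0.0775
  C_31 = (-0.30)(-0.35) − (-0.35)(0.55) = 0.2975
  C_32 = −[(0.95)(-0.35) − (-0.35)(0.00)] = 0.3325
  C_33 = (0.95)(0.55) − (-0.30)(0.00) = 0.5225
det(I−A) = Σ_j (I−A)_1j·C_1j = (0.95)(0.4225) + (-0.30)(0.0350) + (-0.35)(0.0550) = 0.371625
adj(I−A) = Cᵀ =
  [ 0.4225   0.2575   0.2975]
  [ 0.0350   0.7250   0.3325]
  [ 0.0550   0.0775   0.5225]
(I − A)⁻¹ = adj(I−A) / det(I−A) ≈
  [   1.1369     0.6929     0.8005]
  [   0.0942     1.9509     0.8947]
  [   0.1480     0.2085     1.4060]
x = (I − A)⁻¹ d = adj(I−A)·d / det(I−A), with det(I−A) = 0.371625:
  x_1 = (0.4225·825 + 0.2575·375 + 0.2975·800) / 0.371625 = 683.125 / 0.371625 ≈ 1838.21
  x_2 = (0.0350·825 + 0.7250·375 + 0.3325·800) / 0.371625 = 566.75 / 0.371625 ≈ 1525.06
  x_3 = (0.0550·825 + 0.0775·375 + 0.5225·800) / 0.371625 = 492.4375 / 0.371625 ≈ 1325.09

x_1 = 1838.21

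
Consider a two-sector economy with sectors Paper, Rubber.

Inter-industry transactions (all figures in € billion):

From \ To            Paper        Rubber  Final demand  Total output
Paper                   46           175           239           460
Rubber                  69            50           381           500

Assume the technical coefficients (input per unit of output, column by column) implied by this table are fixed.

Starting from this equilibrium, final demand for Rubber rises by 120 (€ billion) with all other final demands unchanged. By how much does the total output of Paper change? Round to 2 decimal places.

Δx_1 = 55.45

Technical coefficients a_ij = z_ij / X_j:
  a_11 = 46/460 = 0.10, a_21 = 69/460 = 0.15
  a_12 = 175/500 = 0.35, a_22 = 50/500 = 0.10
I − A =
  [   0.90    -0.35]
  [  -0.15     0.90]
det(I−A) = (0.90)(0.90) − (-0.35)(-0.15) = 0.7575
adj(I−A) = [[0.90, 0.35], [0.15, 0.90]]
(I − A)⁻¹ = adj(I−A) / det(I−A) ≈
  [   1.1881     0.4620]
  [   0.1980     1.1881]
Δx = (I − A)⁻¹ Δd with Δd having +120 in the Rubber component and 0 elsewhere.
So Δx_1 = L_12 · (+120), where L_12 = adj(I−A)_12 / det(I−A) = 0.35 / 0.7575.
Δx_1 = 0.35 × (+120) / 0.7575 = 42.00 / 0.7575 ≈ 55.45.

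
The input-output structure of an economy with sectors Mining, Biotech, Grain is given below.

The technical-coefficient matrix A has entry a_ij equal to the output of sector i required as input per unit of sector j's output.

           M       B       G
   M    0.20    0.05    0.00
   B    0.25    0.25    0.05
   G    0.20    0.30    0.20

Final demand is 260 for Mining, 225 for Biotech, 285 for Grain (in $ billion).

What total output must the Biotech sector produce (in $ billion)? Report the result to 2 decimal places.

I − A =
  [   0.80    -0.05     0.00]
  [  -0.25     0.75    -0.05]
  [  -0.20    -0.30     0.80]
Cofactors of I−A, C_ij = (−1)^(i+j)·(minor ij) (rows/columns in the sector order above):
  C_11 = (0.75)(0.80) − (-0.05)(-0.30) = 0.5850
  C_12 = −[(-0.25)(0.80) − (-0.05)(-0.20)] = 0.2100
  C_13 = (-0.25)(-0.30) − (0.75)(-0.20) = 0.2250
  C_21 = −[(-0.05)(0.80) − (0.00)(-0.30)] = 0.0400
  C_22 = (0.80)(0.80) − (0.00)(-0.20) = 0.6400
  C_23 = −[(0.80)(-0.30) − (-0.05)(-0.20)] = 0.2500
  C_31 = (-0.05)(-0.05) − (0.00)(0.75) = 0.0025
  C_32 = −[(0.80)(-0.05) − (0.00)(-0.25)] = 0.0400
  C_33 = (0.80)(0.75) − (-0.05)(-0.25) = 0.5875
det(I−A) = Σ_j (I−A)_1j·C_1j = (0.80)(0.5850) + (-0.05)(0.2100) + (0.00)(0.2250) = 0.4575
adj(I−A) = Cᵀ =
  [ 0.5850   0.0400   0.0025]
  [ 0.2100   0.6400   0.0400]
  [ 0.2250   0.2500   0.5875]
(I − A)⁻¹ = adj(I−A) / det(I−A) ≈
  [   1.2787     0.0874     0.0055]
  [   0.4590     1.3989     0.0874]
  [   0.4918     0.5464     1.2842]
x = (I − A)⁻¹ d = adj(I−A)·d / det(I−A), with det(I−A) = 0.4575:
  x_M = (0.5850·260 + 0.0400·225 + 0.0025·285) / 0.4575 = 161.8125 / 0.4575 ≈ 353.69
  x_B = (0.2100·260 + 0.6400·225 + 0.0400·285) / 0.4575 = 210.00 / 0.4575 ≈ 459.02
  x_G = (0.2250·260 + 0.2500·225 + 0.5875·285) / 0.4575 = 282.1875 / 0.4575 ≈ 616.80

x_B = 459.02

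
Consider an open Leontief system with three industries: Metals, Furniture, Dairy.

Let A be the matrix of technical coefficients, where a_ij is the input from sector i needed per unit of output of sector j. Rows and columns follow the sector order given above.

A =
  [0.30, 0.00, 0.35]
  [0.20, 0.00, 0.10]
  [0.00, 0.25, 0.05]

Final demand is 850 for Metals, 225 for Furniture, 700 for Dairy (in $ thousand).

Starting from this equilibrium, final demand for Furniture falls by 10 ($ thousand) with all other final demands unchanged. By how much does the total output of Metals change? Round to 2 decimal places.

Δx_M = -1.39

I − A =
  [   0.70     0.00    -0.35]
  [  -0.20     1.00    -0.10]
  [   0.00    -0.25     0.95]
Cofactors of I−A, C_ij = (−1)^(i+j)·(minor ij) (rows/columns in the sector order above):
  C_11 = (1.00)(0.95) − (-0.10)(-0.25) = 0.9250
  C_12 = −[(-0.20)(0.95) − (-0.10)(0.00)] = 0.1900
  C_13 = (-0.20)(-0.25) − (1.00)(0.00) = 0.0500
  C_21 = −[(0.00)(0.95) − (-0.35)(-0.25)] = 0.0875
  C_22 = (0.70)(0.95) − (-0.35)(0.00) = 0.6650
  C_23 = −[(0.70)(-0.25) − (0.00)(0.00)] = 0.1750
  C_31 = (0.00)(-0.10) − (-0.35)(1.00) = 0.3500
  C_32 = −[(0.70)(-0.10) − (-0.35)(-0.20)] = 0.1400
  C_33 = (0.70)(1.00) − (0.00)(-0.20) = 0.7000
det(I−A) = Σ_j (I−A)_1j·C_1j = (0.70)(0.9250) + (0.00)(0.1900) + (-0.35)(0.0500) = 0.6300
adj(I−A) = Cᵀ =
  [ 0.9250   0.0875   0.3500]
  [ 0.1900   0.6650   0.1400]
  [ 0.0500   0.1750   0.7000]
(I − A)⁻¹ = adj(I−A) / det(I−A) ≈
  [   1.4683     0.1389     0.5556]
  [   0.3016     1.0556     0.2222]
  [   0.0794     0.2778     1.1111]
Δx = (I − A)⁻¹ Δd with Δd having -10 in the Furniture component and 0 elsewhere.
So Δx_M = L_MF · (-10), where L_MF = adj(I−A)_MF / det(I−A) = 0.0875 / 0.6300.
Δx_M = 0.0875 × (-10) / 0.6300 = -0.875 / 0.6300 ≈ -1.39.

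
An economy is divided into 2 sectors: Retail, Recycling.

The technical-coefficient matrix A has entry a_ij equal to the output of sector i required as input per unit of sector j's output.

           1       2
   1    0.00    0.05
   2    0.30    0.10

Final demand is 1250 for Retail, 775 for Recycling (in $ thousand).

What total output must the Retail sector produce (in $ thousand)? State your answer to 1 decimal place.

I − A =
  [   1.00    -0.05]
  [  -0.30     0.90]
det(I−A) = (1.00)(0.90) − (-0.05)(-0.30) = 0.8850
adj(I−A) = [[0.90, 0.05], [0.30, 1.00]]
(I − A)⁻¹ = adj(I−A) / det(I−A) ≈
  [   1.0169     0.0565]
  [   0.3390     1.1299]
x = (I − A)⁻¹ d = adj(I−A)·d / det(I−A), with det(I−A) = 0.8850:
  x_1 = (0.90·1250 + 0.05·775) / 0.8850 = 1163.75 / 0.8850 ≈ 1315.0
  x_2 = (0.30·1250 + 1.00·775) / 0.8850 = 1150.00 / 0.8850 ≈ 1299.4

x_1 = 1315.0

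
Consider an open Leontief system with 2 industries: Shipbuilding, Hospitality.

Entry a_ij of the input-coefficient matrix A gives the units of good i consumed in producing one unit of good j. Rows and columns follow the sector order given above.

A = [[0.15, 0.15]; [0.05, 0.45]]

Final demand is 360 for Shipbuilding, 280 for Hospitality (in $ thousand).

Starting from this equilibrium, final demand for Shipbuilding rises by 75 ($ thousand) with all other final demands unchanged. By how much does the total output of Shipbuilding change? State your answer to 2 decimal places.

I − A =
  [   0.85    -0.15]
  [  -0.05     0.55]
det(I−A) = (0.85)(0.55) − (-0.15)(-0.05) = 0.4600
adj(I−A) = [[0.55, 0.15], [0.05, 0.85]]
(I − A)⁻¹ = adj(I−A) / det(I−A) ≈
  [   1.1957     0.3261]
  [   0.1087     1.8478]
Δx = (I − A)⁻¹ Δd with Δd having +75 in the Shipbuilding component and 0 elsewhere.
So Δx_1 = L_11 · (+75), where L_11 = adj(I−A)_11 / det(I−A) = 0.55 / 0.4600.
Δx_1 = 0.55 × (+75) / 0.4600 = 41.25 / 0.4600 ≈ 89.67.

Δx_1 = 89.67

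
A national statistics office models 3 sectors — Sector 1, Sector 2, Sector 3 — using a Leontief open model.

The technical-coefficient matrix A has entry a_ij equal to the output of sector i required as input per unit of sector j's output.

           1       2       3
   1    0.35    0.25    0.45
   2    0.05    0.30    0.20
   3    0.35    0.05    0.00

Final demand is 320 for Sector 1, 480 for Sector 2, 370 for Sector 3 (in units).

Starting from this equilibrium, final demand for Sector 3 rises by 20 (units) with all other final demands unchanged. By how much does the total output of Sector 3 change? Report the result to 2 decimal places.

I − A =
  [   0.65    -0.25    -0.45]
  [  -0.05     0.70    -0.20]
  [  -0.35    -0.05     1.00]
Cofactors of I−A, C_ij = (−1)^(i+j)·(minor ij) (rows/columns in the sector order above):
  C_11 = (0.70)(1.00) − (-0.20)(-0.05) = 0.6900
  C_12 = −[(-0.05)(1.00) − (-0.20)(-0.35)] = 0.1200
  C_13 = (-0.05)(-0.05) − (0.70)(-0.35) = 0.2475
  C_21 = −[(-0.25)(1.00) − (-0.45)(-0.05)] = 0.2725
  C_22 = (0.65)(1.00) − (-0.45)(-0.35) = 0.4925
  C_23 = −[(0.65)(-0.05) − (-0.25)(-0.35)] = 0.1200
  C_31 = (-0.25)(-0.20) − (-0.45)(0.70) = 0.3650
  C_32 = −[(0.65)(-0.20) − (-0.45)(-0.05)] = 0.1525
  C_33 = (0.65)(0.70) − (-0.25)(-0.05) = 0.4425
det(I−A) = Σ_j (I−A)_1j·C_1j = (0.65)(0.6900) + (-0.25)(0.1200) + (-0.45)(0.2475) = 0.307125
adj(I−A) = Cᵀ =
  [ 0.6900   0.2725   0.3650]
  [ 0.1200   0.4925   0.1525]
  [ 0.2475   0.1200   0.4425]
(I − A)⁻¹ = adj(I−A) / det(I−A) ≈
  [   2.2466     0.8873     1.1884]
  [   0.3907     1.6036     0.4965]
  [   0.8059     0.3907     1.4408]
Δx = (I − A)⁻¹ Δd with Δd having +20 in the Sector 3 component and 0 elsewhere.
So Δx_3 = L_33 · (+20), where L_33 = adj(I−A)_33 / det(I−A) = 0.4425 / 0.307125.
Δx_3 = 0.4425 × (+20) / 0.307125 = 8.85 / 0.307125 ≈ 28.82.

Δx_3 = 28.82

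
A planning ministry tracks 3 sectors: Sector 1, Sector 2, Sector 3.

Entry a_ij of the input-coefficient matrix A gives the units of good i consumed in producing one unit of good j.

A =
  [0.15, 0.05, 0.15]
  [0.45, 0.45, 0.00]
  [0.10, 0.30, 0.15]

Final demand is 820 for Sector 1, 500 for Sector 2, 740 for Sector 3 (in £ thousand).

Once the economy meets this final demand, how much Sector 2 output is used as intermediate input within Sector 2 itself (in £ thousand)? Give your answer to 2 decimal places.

z_22 = 922.97

I − A =
  [   0.85    -0.05    -0.15]
  [  -0.45     0.55     0.00]
  [  -0.10    -0.30     0.85]
Cofactors of I−A, C_ij = (−1)^(i+j)·(minor ij) (rows/columns in the sector order above):
  C_11 = (0.55)(0.85) − (0.00)(-0.30) = 0.4675
  C_12 = −[(-0.45)(0.85) − (0.00)(-0.10)] = 0.3825
  C_13 = (-0.45)(-0.30) − (0.55)(-0.10) = 0.1900
  C_21 = −[(-0.05)(0.85) − (-0.15)(-0.30)] = 0.0875
  C_22 = (0.85)(0.85) − (-0.15)(-0.10) = 0.7075
  C_23 = −[(0.85)(-0.30) − (-0.05)(-0.10)] = 0.2600
  C_31 = (-0.05)(0.00) − (-0.15)(0.55) = 0.0825
  C_32 = −[(0.85)(0.00) − (-0.15)(-0.45)] = 0.0675
  C_33 = (0.85)(0.55) − (-0.05)(-0.45) = 0.4450
det(I−A) = Σ_j (I−A)_1j·C_1j = (0.85)(0.4675) + (-0.05)(0.3825) + (-0.15)(0.1900) = 0.34975
adj(I−A) = Cᵀ =
  [ 0.4675   0.0875   0.0825]
  [ 0.3825   0.7075   0.0675]
  [ 0.1900   0.2600   0.4450]
(I − A)⁻¹ = adj(I−A) / det(I−A) ≈
  [   1.3367     0.2502     0.2359]
  [   1.0936     2.0229     0.1930]
  [   0.5432     0.7434     1.2723]
First solve x = (I − A)⁻¹ d = adj(I−A)·d / det(I−A); in particular x_2 = (0.3825·820 + 0.7075·500 + 0.0675·740) / 0.34975 = 717.35 / 0.34975 ≈ 2051.0365.
Intermediate flow from 2 to 2: z_22 = a_22 · x_2 = 0.45 × 717.35 / 0.34975 = 322.8075 / 0.34975 ≈ 922.97.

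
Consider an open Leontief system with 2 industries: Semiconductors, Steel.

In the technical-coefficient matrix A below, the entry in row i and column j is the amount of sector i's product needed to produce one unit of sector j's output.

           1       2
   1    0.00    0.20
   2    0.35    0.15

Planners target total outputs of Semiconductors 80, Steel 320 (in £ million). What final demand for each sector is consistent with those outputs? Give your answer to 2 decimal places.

I − A =
  [   1.00    -0.20]
  [  -0.35     0.85]
d = (I − A) x:
  d_1 = (+1.00)·80 + (-0.20)·320 = 16.00
  d_2 = (-0.35)·80 + (+0.85)·320 = 244.00

d_1 = 16.00, d_2 = 244.00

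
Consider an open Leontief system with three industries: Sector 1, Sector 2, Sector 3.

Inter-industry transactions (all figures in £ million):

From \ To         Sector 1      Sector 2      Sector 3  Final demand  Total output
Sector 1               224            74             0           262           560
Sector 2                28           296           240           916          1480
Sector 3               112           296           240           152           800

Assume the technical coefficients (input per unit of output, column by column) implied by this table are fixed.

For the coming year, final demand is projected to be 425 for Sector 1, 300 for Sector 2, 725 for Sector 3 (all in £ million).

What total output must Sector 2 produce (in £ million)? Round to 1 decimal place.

x_2 = 1005.5

Technical coefficients a_ij = z_ij / X_j:
  a_11 = 224/560 = 0.40, a_21 = 28/560 = 0.05, a_31 = 112/560 = 0.20
  a_12 = 74/1480 = 0.05, a_22 = 296/1480 = 0.20, a_32 = 296/1480 = 0.20
  a_13 = 0/800 = 0.00, a_23 = 240/800 = 0.30, a_33 = 240/800 = 0.30
I − A =
  [   0.60    -0.05     0.00]
  [  -0.05     0.80    -0.30]
  [  -0.20    -0.20     0.70]
Cofactors of I−A, C_ij = (−1)^(i+j)·(minor ij) (rows/columns in the sector order above):
  C_11 = (0.80)(0.70) − (-0.30)(-0.20) = 0.5000
  C_12 = −[(-0.05)(0.70) − (-0.30)(-0.20)] = 0.0950
  C_13 = (-0.05)(-0.20) − (0.80)(-0.20) = 0.1700
  C_21 = −[(-0.05)(0.70) − (0.00)(-0.20)] = 0.0350
  C_22 = (0.60)(0.70) − (0.00)(-0.20) = 0.4200
  C_23 = −[(0.60)(-0.20) − (-0.05)(-0.20)] = 0.1300
  C_31 = (-0.05)(-0.30) − (0.00)(0.80) = 0.0150
  C_32 = −[(0.60)(-0.30) − (0.00)(-0.05)] = 0.1800
  C_33 = (0.60)(0.80) − (-0.05)(-0.05) = 0.4775
det(I−A) = Σ_j (I−A)_1j·C_1j = (0.60)(0.5000) + (-0.05)(0.0950) + (0.00)(0.1700) = 0.29525
adj(I−A) = Cᵀ =
  [ 0.5000   0.0350   0.0150]
  [ 0.0950   0.4200   0.1800]
  [ 0.1700   0.1300   0.4775]
(I − A)⁻¹ = adj(I−A) / det(I−A) ≈
  [   1.6935     0.1185     0.0508]
  [   0.3218     1.4225     0.6097]
  [   0.5758     0.4403     1.6173]
x = (I − A)⁻¹ d = adj(I−A)·d / det(I−A), with det(I−A) = 0.29525:
  x_1 = (0.5000·425 + 0.0350·300 + 0.0150·725) / 0.29525 = 233.875 / 0.29525 ≈ 792.1
  x_2 = (0.0950·425 + 0.4200·300 + 0.1800·725) / 0.29525 = 296.875 / 0.29525 ≈ 1005.5
  x_3 = (0.1700·425 + 0.1300·300 + 0.4775·725) / 0.29525 = 457.4375 / 0.29525 ≈ 1549.3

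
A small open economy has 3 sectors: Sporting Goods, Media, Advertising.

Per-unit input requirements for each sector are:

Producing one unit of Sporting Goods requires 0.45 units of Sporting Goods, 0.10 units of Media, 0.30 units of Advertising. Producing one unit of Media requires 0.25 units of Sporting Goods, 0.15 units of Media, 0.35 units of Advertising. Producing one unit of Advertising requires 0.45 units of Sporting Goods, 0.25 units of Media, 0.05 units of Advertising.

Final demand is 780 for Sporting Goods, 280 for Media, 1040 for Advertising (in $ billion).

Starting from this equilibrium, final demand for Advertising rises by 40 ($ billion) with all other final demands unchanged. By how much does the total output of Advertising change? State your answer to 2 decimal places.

I − A =
  [   0.55    -0.25    -0.45]
  [  -0.10     0.85    -0.25]
  [  -0.30    -0.35     0.95]
Cofactors of I−A, C_ij = (−1)^(i+j)·(minor ij) (rows/columns in the sector order above):
  C_11 = (0.85)(0.95) − (-0.25)(-0.35) = 0.7200
  C_12 = −[(-0.10)(0.95) − (-0.25)(-0.30)] = 0.1700
  C_13 = (-0.10)(-0.35) − (0.85)(-0.30) = 0.2900
  C_21 = −[(-0.25)(0.95) − (-0.45)(-0.35)] = 0.3950
  C_22 = (0.55)(0.95) − (-0.45)(-0.30) = 0.3875
  C_23 = −[(0.55)(-0.35) − (-0.25)(-0.30)] = 0.2675
  C_31 = (-0.25)(-0.25) − (-0.45)(0.85) = 0.4450
  C_32 = −[(0.55)(-0.25) − (-0.45)(-0.10)] = 0.1825
  C_33 = (0.55)(0.85) − (-0.25)(-0.10) = 0.4425
det(I−A) = Σ_j (I−A)_1j·C_1j = (0.55)(0.7200) + (-0.25)(0.1700) + (-0.45)(0.2900) = 0.2230
adj(I−A) = Cᵀ =
  [ 0.7200   0.3950   0.4450]
  [ 0.1700   0.3875   0.1825]
  [ 0.2900   0.2675   0.4425]
(I − A)⁻¹ = adj(I−A) / det(I−A) ≈
  [   3.2287     1.7713     1.9955]
  [   0.7623     1.7377     0.8184]
  [   1.3004     1.1996     1.9843]
Δx = (I − A)⁻¹ Δd with Δd having +40 in the Advertising component and 0 elsewhere.
So Δx_A = L_AA · (+40), where L_AA = adj(I−A)_AA / det(I−A) = 0.4425 / 0.2230.
Δx_A = 0.4425 × (+40) / 0.2230 = 17.70 / 0.2230 ≈ 79.37.

Δx_A = 79.37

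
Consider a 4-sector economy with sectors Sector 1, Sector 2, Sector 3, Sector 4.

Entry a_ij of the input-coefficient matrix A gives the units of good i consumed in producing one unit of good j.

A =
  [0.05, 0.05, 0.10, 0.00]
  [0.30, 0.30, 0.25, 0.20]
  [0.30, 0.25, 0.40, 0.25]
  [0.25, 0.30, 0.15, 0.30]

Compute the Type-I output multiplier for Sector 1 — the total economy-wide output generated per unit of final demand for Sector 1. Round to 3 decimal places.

m_1 = 7.315

I − A =
  [   0.95    -0.05    -0.10     0.00]
  [  -0.30     0.70    -0.25    -0.20]
  [  -0.30    -0.25     0.60    -0.25]
  [  -0.25    -0.30    -0.15     0.70]
Compute the cofactors C_ij = (−1)^(i+j)·(3×3 minor ij) of I−A; the adjugate is their transpose:
adj(I−A) = Cᵀ =
  [ 0.161750   0.044125   0.053250   0.031625]
  [ 0.221875   0.336125   0.220750   0.174875]
  [ 0.260250   0.251125   0.395500   0.213000]
  [ 0.208625   0.213625   0.198375   0.298375]
det(I−A) = Σ_j (I−A)_1j·C_1j = (0.95)(0.161750) + (-0.05)(0.221875) + (-0.10)(0.260250) + (0.00)(0.208625) = 0.11654375
(I − A)⁻¹ = adj(I−A) / det(I−A) ≈
  [   1.3879     0.3786     0.4569     0.2714]
  [   1.9038     2.8841     1.8941     1.5005]
  [   2.2331     2.1548     3.3936     1.8276]
  [   1.7901     1.8330     1.7022     2.5602]
The output multiplier for sector j is the column-j sum of the Leontief inverse (I − A)⁻¹ = adj(I−A) / det(I−A).
Column 1 of adj(I−A): (0.161750, 0.221875, 0.260250, 0.208625); det(I−A) = 0.11654375.
m_1 = (0.161750 + 0.221875 + 0.260250 + 0.208625) / 0.11654375 = 0.8525 / 0.11654375 ≈ 7.315.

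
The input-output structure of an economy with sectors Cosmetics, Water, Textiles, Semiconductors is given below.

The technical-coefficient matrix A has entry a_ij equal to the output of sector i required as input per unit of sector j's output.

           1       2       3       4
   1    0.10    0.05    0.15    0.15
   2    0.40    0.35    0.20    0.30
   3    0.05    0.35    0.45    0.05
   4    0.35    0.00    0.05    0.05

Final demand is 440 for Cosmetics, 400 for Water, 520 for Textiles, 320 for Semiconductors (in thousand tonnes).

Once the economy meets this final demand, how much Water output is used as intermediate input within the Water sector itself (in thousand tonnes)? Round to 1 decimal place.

I − A =
  [   0.90    -0.05    -0.15    -0.15]
  [  -0.40     0.65    -0.20    -0.30]
  [  -0.05    -0.35     0.55    -0.05]
  [  -0.35     0.00    -0.05     0.95]
Compute the cofactors C_ij = (−1)^(i+j)·(3×3 minor ij) of I−A; the adjugate is their transpose:
adj(I−A) = Cᵀ =
  [ 0.266250   0.078500   0.107750   0.072500]
  [ 0.279500   0.429000   0.249750   0.192750]
  [ 0.212000   0.284125   0.497375   0.149375]
  [ 0.109250   0.043875   0.065875   0.221375]
det(I−A) = Σ_j (I−A)_1j·C_1j = (0.90)(0.266250) + (-0.05)(0.279500) + (-0.15)(0.212000) + (-0.15)(0.109250) = 0.1774625
(I − A)⁻¹ = adj(I−A) / det(I−A) ≈
  [   1.5003     0.4423     0.6072     0.4085]
  [   1.5750     2.4174     1.4073     1.0861]
  [   1.1946     1.6010     2.8027     0.8417]
  [   0.6156     0.2472     0.3712     1.2474]
First solve x = (I − A)⁻¹ d = adj(I−A)·d / det(I−A); in particular x_2 = (0.279500·440 + 0.429000·400 + 0.249750·520 + 0.192750·320) / 0.1774625 = 486.13 / 0.1774625 ≈ 2739.339.
Intermediate flow from 2 to 2: z_22 = a_22 · x_2 = 0.35 × 486.13 / 0.1774625 = 170.1455 / 0.1774625 ≈ 958.8.

z_22 = 958.8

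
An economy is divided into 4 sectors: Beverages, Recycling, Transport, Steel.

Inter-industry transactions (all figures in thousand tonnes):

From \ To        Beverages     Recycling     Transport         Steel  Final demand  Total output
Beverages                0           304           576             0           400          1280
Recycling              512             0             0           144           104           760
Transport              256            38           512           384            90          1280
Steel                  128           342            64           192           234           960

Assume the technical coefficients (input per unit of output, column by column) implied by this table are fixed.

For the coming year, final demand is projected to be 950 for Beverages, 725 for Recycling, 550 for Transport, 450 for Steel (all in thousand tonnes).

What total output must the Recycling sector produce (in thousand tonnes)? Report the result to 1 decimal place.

x_2 = 2790.8

Technical coefficients a_ij = z_ij / X_j:
  a_11 = 0/1280 = 0.00, a_21 = 512/1280 = 0.40, a_31 = 256/1280 = 0.20, a_41 = 128/1280 = 0.10
  a_12 = 304/760 = 0.40, a_22 = 0/760 = 0.00, a_32 = 38/760 = 0.05, a_42 = 342/760 = 0.45
  a_13 = 576/1280 = 0.45, a_23 = 0/1280 = 0.00, a_33 = 512/1280 = 0.40, a_43 = 64/1280 = 0.05
  a_14 = 0/960 = 0.00, a_24 = 144/960 = 0.15, a_34 = 384/960 = 0.40, a_44 = 192/960 = 0.20
I − A =
  [   1.00    -0.40    -0.45     0.00]
  [  -0.40     1.00     0.00    -0.15]
  [  -0.20    -0.05     0.60    -0.40]
  [  -0.10    -0.45    -0.05     0.80]
Compute the cofactors C_ij = (−1)^(i+j)·(3×3 minor ij) of I−A; the adjugate is their transpose:
adj(I−A) = Cᵀ =
  [ 0.419125   0.283000   0.332625   0.219375]
  [ 0.194500   0.370000   0.158250   0.148500]
  [ 0.275250   0.300000   0.598500   0.355500]
  [ 0.179000   0.262250   0.168000   0.405000]
det(I−A) = Σ_j (I−A)_1j·C_1j = (1.00)(0.419125) + (-0.40)(0.194500) + (-0.45)(0.275250) + (0.00)(0.179000) = 0.2174625
(I − A)⁻¹ = adj(I−A) / det(I−A) ≈
  [   1.9273     1.3014     1.5296     1.0088]
  [   0.8944     1.7014     0.7277     0.6829]
  [   1.2657     1.3795     2.7522     1.6348]
  [   0.8231     1.2060     0.7725     1.8624]
x = (I − A)⁻¹ d = adj(I−A)·d / det(I−A), with det(I−A) = 0.2174625:
  x_1 = (0.419125·950 + 0.283000·725 + 0.332625·550 + 0.219375·450) / 0.2174625 = 885.00625 / 0.2174625 ≈ 4069.7
  x_2 = (0.194500·950 + 0.370000·725 + 0.158250·550 + 0.148500·450) / 0.2174625 = 606.8875 / 0.2174625 ≈ 2790.8
  x_3 = (0.275250·950 + 0.300000·725 + 0.598500·550 + 0.355500·450) / 0.2174625 = 968.1375 / 0.2174625 ≈ 4452.0
  x_4 = (0.179000·950 + 0.262250·725 + 0.168000·550 + 0.405000·450) / 0.2174625 = 634.83125 / 0.2174625 ≈ 2919.3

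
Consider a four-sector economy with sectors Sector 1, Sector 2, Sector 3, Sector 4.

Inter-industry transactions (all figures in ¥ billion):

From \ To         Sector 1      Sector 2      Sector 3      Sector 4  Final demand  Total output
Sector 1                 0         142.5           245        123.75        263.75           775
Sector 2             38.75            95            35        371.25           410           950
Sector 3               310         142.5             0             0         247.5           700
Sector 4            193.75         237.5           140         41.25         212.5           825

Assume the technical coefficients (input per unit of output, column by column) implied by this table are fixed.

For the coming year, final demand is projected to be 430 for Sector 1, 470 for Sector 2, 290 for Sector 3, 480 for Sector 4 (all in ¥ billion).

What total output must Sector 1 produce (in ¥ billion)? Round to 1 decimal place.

Technical coefficients a_ij = z_ij / X_j:
  a_11 = 0/775 = 0.00, a_21 = 38.75/775 = 0.05, a_31 = 310/775 = 0.40, a_41 = 193.75/775 = 0.25
  a_12 = 142.5/950 = 0.15, a_22 = 95/950 = 0.10, a_32 = 142.5/950 = 0.15, a_42 = 237.5/950 = 0.25
  a_13 = 245/700 = 0.35, a_23 = 35/700 = 0.05, a_33 = 0/700 = 0.00, a_43 = 140/700 = 0.20
  a_14 = 123.75/825 = 0.15, a_24 = 371.25/825 = 0.45, a_34 = 0/825 = 0.00, a_44 = 41.25/825 = 0.05
I − A =
  [   1.00    -0.15    -0.35    -0.15]
  [  -0.05     0.90    -0.05    -0.45]
  [  -0.40    -0.15     1.00     0.00]
  [  -0.25    -0.25    -0.20     0.95]
Compute the cofactors C_ij = (−1)^(i+j)·(3×3 minor ij) of I−A; the adjugate is their transpose:
adj(I−A) = Cᵀ =
  [ 0.721875   0.234375   0.309375   0.225000]
  [ 0.215000   0.767500   0.193125   0.397500]
  [ 0.321000   0.208875   0.682875   0.149625]
  [ 0.314125   0.307625   0.276000   0.753375]
det(I−A) = Σ_j (I−A)_1j·C_1j = (1.00)(0.721875) + (-0.15)(0.215000) + (-0.35)(0.321000) + (-0.15)(0.314125) = 0.53015625
(I − A)⁻¹ = adj(I−A) / det(I−A) ≈
  [   1.3616     0.4421     0.5836     0.4244]
  [   0.4055     1.4477     0.3643     0.7498]
  [   0.6055     0.3940     1.2881     0.2822]
  [   0.5925     0.5803     0.5206     1.4210]
x = (I − A)⁻¹ d = adj(I−A)·d / det(I−A), with det(I−A) = 0.53015625:
  x_1 = (0.721875·430 + 0.234375·470 + 0.309375·290 + 0.225000·480) / 0.53015625 = 618.28125 / 0.53015625 ≈ 1166.2
  x_2 = (0.215000·430 + 0.767500·470 + 0.193125·290 + 0.397500·480) / 0.53015625 = 699.98125 / 0.53015625 ≈ 1320.3
  x_3 = (0.321000·430 + 0.208875·470 + 0.682875·290 + 0.149625·480) / 0.53015625 = 506.055 / 0.53015625 ≈ 954.5
  x_4 = (0.314125·430 + 0.307625·470 + 0.276000·290 + 0.753375·480) / 0.53015625 = 721.3175 / 0.53015625 ≈ 1360.6

x_1 = 1166.2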